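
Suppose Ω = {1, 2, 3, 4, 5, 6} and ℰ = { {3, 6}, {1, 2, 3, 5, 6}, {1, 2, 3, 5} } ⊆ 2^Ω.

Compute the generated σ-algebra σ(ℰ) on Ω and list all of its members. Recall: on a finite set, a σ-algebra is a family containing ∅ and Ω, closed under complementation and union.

σ(ℰ) (16 sets): { ∅, {3}, {4}, {6}, {3, 4}, {3, 6}, {4, 6}, {1, 2, 5}, {3, 4, 6}, {1, 2, 3, 5}, {1, 2, 4, 5}, {1, 2, 5, 6}, {1, 2, 3, 4, 5}, {1, 2, 3, 5, 6}, {1, 2, 4, 5, 6}, Ω }

Working:
Seed the family with ℰ together with ∅ and Ω: { ∅, {3, 6}, {1, 2, 3, 5}, {1, 2, 3, 5, 6}, Ω }.
Step 1: +3 →
  {4}  = ᶜ of {1, 2, 3, 5, 6}
  {4, 6}  = ᶜ of {1, 2, 3, 5}
  {1, 2, 4, 5}  = ᶜ of {3, 6}
  |family| = 8
Step 2 adds 3:
  {3, 4, 6}  = {4} ∪ {3, 6}
  {1, 2, 3, 4, 5}  = {4} ∪ {1, 2, 3, 5}
  {1, 2, 4, 5, 6}  = {4, 6} ∪ {1, 2, 4, 5}
  |family| = 11
Step 3 adds 3:
  {3}  = ᶜ of {1, 2, 4, 5, 6}
  {6}  = ᶜ of {1, 2, 3, 4, 5}
  {1, 2, 5}  = ᶜ of {3, 4, 6}
  |family| = 14
Step 4 (2 new):
  {3, 4}  = {3} ∪ {4}
  {1, 2, 5, 6}  = {1, 2, 5} ∪ {6}
  |family| = 16
Step 5: no new sets; the family is a σ-algebra.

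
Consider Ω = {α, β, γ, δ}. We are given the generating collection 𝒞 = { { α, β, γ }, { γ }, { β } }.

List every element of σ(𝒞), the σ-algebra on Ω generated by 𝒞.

Begin from { {  }, { β }, { γ }, { α, β, γ }, Ω } (that is, 𝒞 plus ∅ and Ω).
Iteration 1 adds 4:
  { δ }  = complement { α, β, γ }
  { β, γ }  = { γ } ∪ { β }
  { α, β, δ }  = complement { γ }
  { α, γ, δ }  = complement { β }
  (now 9)
Iteration 2 adds 4:
  { α, δ }  = complement { β, γ }
  { β, δ }  = { β } ∪ { δ }
  { γ, δ }  = { γ } ∪ { δ }
  { β, γ, δ }  = { β, γ } ∪ { δ }
  (now 13)
Iteration 3 (3 new):
  { α }  = complement { β, γ, δ }
  { α, β }  = complement { γ, δ }
  { α, γ }  = complement { β, δ }
  (now 16)
Iteration 4: closed — nothing new.

|σ(𝒞)| = 16.  σ(𝒞) = { {  }, { α }, { β }, { γ }, { δ }, { α, β }, { α, γ }, { α, δ }, { β, γ }, { β, δ }, { γ, δ }, { α, β, γ }, { α, β, δ }, { α, γ, δ }, { β, γ, δ }, Ω }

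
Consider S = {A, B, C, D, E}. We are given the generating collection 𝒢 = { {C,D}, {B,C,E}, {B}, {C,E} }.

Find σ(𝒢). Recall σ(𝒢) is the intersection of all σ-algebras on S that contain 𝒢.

Take S₀ = 𝒢 ∪ {∅, S} = { {}, {B}, {C,D}, {C,E}, {B,C,E}, S }.
Round 1: +7 →
  {A,D}  = complement {B,C,E}
  {A,B,D}  = complement {C,E}
  {A,B,E}  = complement {C,D}
  {B,C,D}  = {C,D} ∪ {B}
  {C,D,E}  = {C,D} ∪ {C,E}
  {A,C,D,E}  = complement {B}
  {B,C,D,E}  = {C,D} ∪ {B,C,E}
  (now 13)
Round 2: +7 →
  {A}  = complement {B,C,D,E}
  {A,B}  = complement {C,D,E}
  {A,E}  = complement {B,C,D}
  {A,C,D}  = {C,D} ∪ {A,D}
  {A,B,C,D}  = {C,D} ∪ {A,B,D}
  {A,B,C,E}  = {A,B,E} ∪ {B,C,E}
  {A,B,D,E}  = {A,B,D} ∪ {A,B,E}
  (now 20)
Round 3 (6 new):
  {C}  = complement {A,B,D,E}
  {D}  = complement {A,B,C,E}
  {E}  = complement {A,B,C,D}
  {B,E}  = complement {A,C,D}
  {A,C,E}  = {A,E} ∪ {C,E}
  {A,D,E}  = {A,D} ∪ {A,E}
  (now 26)
Round 4: +6 →
  {A,C}  = {C} ∪ {A}
  {B,C}  = complement {A,D,E}
  {B,D}  = complement {A,C,E}
  {D,E}  = {E} ∪ {D}
  {A,B,C}  = {A,B} ∪ {C}
  {B,D,E}  = {B,E} ∪ {D}
  (now 32)
Round 5: stable.

Therefore σ(𝒢) = { {}, {A}, {B}, {C}, {D}, {E}, {A,B}, {A,C}, {A,D}, {A,E}, {B,C}, {B,D}, {B,E}, {C,D}, {C,E}, {D,E}, {A,B,C}, {A,B,D}, {A,B,E}, {A,C,D}, {A,C,E}, {A,D,E}, {B,C,D}, {B,C,E}, {B,D,E}, {C,D,E}, {A,B,C,D}, {A,B,C,E}, {A,B,D,E}, {A,C,D,E}, {B,C,D,E}, S } (|σ(𝒢)| = 32).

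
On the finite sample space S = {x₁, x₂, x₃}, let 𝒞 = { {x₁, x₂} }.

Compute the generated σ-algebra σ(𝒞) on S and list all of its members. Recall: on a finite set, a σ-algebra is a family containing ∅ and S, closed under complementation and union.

Begin from { ∅, {x₁, x₂}, S } (that is, 𝒞 plus ∅ and S).
Step 1 adds 1:
  {x₃}  = ᶜ of {x₁, x₂}
Step 2 adds nothing — fixpoint reached.

σ(𝒞) = { ∅, {x₃}, {x₁, x₂}, S }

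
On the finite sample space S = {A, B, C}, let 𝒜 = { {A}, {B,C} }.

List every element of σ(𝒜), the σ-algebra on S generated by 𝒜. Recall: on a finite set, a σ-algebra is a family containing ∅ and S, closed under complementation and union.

|σ(𝒜)| = 4.  σ(𝒜) = { {}, {A}, {B,C}, S }

Derivation:
Start: 𝒜 ∪ {∅, S} = { {}, {A}, {B,C}, S }.
Iteration 1: no new sets; the family is a σ-algebra.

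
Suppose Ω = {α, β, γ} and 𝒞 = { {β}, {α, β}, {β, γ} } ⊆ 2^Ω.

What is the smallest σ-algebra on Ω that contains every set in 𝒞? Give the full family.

Start: 𝒞 ∪ {∅, Ω} = { {}, {β}, {α, β}, {β, γ}, Ω }.
Pass 1. New:
  {α}  = ᶜ of {β, γ}
  {γ}  = ᶜ of {α, β}
  {α, γ}  = ᶜ of {β}
  |family| = 8
Pass 2: no new sets; the family is a σ-algebra.

σ(𝒞) = { {}, {α}, {β}, {γ}, {α, β}, {α, γ}, {β, γ}, Ω }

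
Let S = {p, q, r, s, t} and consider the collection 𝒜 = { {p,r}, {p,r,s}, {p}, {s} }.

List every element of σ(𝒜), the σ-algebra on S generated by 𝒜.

σ(𝒜) = { ∅, {p}, {r}, {s}, {p,r}, {p,s}, {q,t}, {r,s}, {p,q,t}, {p,r,s}, {q,r,t}, {q,s,t}, {p,q,r,t}, {p,q,s,t}, {q,r,s,t}, S }

Working:
Begin from { ∅, {p}, {s}, {p,r}, {p,r,s}, S } (that is, 𝒜 plus ∅ and S).
Iteration 1. New:
  {p,s}  = {s} ∪ {p}
  {q,t}  = complement {p,r,s}
  {q,s,t}  = complement {p,r}
  {p,q,r,t}  = complement {s}
  {q,r,s,t}  = complement {p}
  (now 11)
Iteration 2. New:
  {p,q,t}  = {q,t} ∪ {p}
  {q,r,t}  = complement {p,s}
  {p,q,s,t}  = {q,t} ∪ {p,s}
  (now 14)
Iteration 3. New:
  {r}  = complement {p,q,s,t}
  {r,s}  = complement {p,q,t}
  (now 16)
Iteration 4 adds nothing — fixpoint reached.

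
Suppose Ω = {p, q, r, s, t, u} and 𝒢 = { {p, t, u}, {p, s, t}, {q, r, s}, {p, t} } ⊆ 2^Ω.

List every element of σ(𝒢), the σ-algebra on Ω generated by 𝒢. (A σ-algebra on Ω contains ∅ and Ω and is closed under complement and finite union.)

σ(𝒢) (16 sets): { {}, {s}, {u}, {p, t}, {q, r}, {s, u}, {p, s, t}, {p, t, u}, {q, r, s}, {q, r, u}, {p, q, r, t}, {p, s, t, u}, {q, r, s, u}, {p, q, r, s, t}, {p, q, r, t, u}, Ω }

Derivation:
Seed the family with 𝒢 together with ∅ and Ω: { {}, {p, t}, {p, s, t}, {p, t, u}, {q, r, s}, Ω }.
Pass 1 (4 new):
  {q, r, u}  = Ω∖{p, s, t}
  {p, s, t, u}  = {p, s, t} ∪ {p, t, u}
  {q, r, s, u}  = Ω∖{p, t}
  {p, q, r, s, t}  = {p, s, t} ∪ {q, r, s}
  [10 total]
Pass 2: +3 →
  {u}  = Ω∖{p, q, r, s, t}
  {q, r}  = Ω∖{p, s, t, u}
  {p, q, r, t, u}  = {q, r, u} ∪ {p, t, u}
  [13 total]
Pass 3: 2 new —
  {s}  = Ω∖{p, q, r, t, u}
  {p, q, r, t}  = {q, r} ∪ {p, t}
  [15 total]
Pass 4: 1 new —
  {s, u}  = Ω∖{p, q, r, t}
  [16 total]
After Pass 5 the family is unchanged; done.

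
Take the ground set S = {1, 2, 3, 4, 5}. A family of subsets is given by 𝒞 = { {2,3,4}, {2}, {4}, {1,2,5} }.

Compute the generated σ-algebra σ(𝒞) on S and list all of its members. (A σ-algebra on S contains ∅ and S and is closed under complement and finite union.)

|σ(𝒞)| = 16.  σ(𝒞) = { {}, {2}, {3}, {4}, {1,5}, {2,3}, {2,4}, {3,4}, {1,2,5}, {1,3,5}, {1,4,5}, {2,3,4}, {1,2,3,5}, {1,2,4,5}, {1,3,4,5}, S }

Derivation:
Seed the family with 𝒞 together with ∅ and S: { {}, {2}, {4}, {1,2,5}, {2,3,4}, S }.
Pass 1 (6 new):
  {1,5}  = S∖{2,3,4}
  {2,4}  = {4} ∪ {2}
  {3,4}  = S∖{1,2,5}
  {1,2,3,5}  = S∖{4}
  {1,2,4,5}  = {1,2,5} ∪ {4}
  {1,3,4,5}  = S∖{2}
  [12 total]
Pass 2. New:
  {3}  = S∖{1,2,4,5}
  {1,3,5}  = S∖{2,4}
  {1,4,5}  = {1,5} ∪ {4}
  [15 total]
Pass 3 (1 new):
  {2,3}  = S∖{1,4,5}
  [16 total]
Pass 4: no new sets; the family is a σ-algebra.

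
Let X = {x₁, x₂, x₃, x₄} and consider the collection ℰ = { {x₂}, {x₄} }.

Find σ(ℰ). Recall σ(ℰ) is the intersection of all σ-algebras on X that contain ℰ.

σ(ℰ) = { ∅, {x₂}, {x₄}, {x₁, x₃}, {x₂, x₄}, {x₁, x₂, x₃}, {x₁, x₃, x₄}, X }

Check:
Begin from { ∅, {x₂}, {x₄}, X } (that is, ℰ plus ∅ and X).
Round 1 adds 3:
  {x₂, x₄}  = {x₂} ∪ {x₄}
  {x₁, x₂, x₃}  = complement {x₄}
  {x₁, x₃, x₄}  = complement {x₂}
  |family| = 7
Round 2: 1 new —
  {x₁, x₃}  = complement {x₂, x₄}
  |family| = 8
Round 3: already closed under ᶜ and ∪.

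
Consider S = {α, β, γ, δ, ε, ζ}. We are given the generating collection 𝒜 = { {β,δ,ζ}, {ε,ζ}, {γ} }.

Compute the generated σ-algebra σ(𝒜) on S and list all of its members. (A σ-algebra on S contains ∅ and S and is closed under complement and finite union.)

Initial family (5 sets): { ∅, {γ}, {ε,ζ}, {β,δ,ζ}, S }.
Round 1 (6 new):
  {α,γ,ε}  = {β,δ,ζ}ᶜ
  {γ,ε,ζ}  = {γ} ∪ {ε,ζ}
  {α,β,γ,δ}  = {ε,ζ}ᶜ
  {β,γ,δ,ζ}  = {β,δ,ζ} ∪ {γ}
  {β,δ,ε,ζ}  = {β,δ,ζ} ∪ {ε,ζ}
  {α,β,δ,ε,ζ}  = {γ}ᶜ
  |family| = 11
Round 2: 7 new —
  {α,γ}  = {β,δ,ε,ζ}ᶜ
  {α,ε}  = {β,γ,δ,ζ}ᶜ
  {α,β,δ}  = {γ,ε,ζ}ᶜ
  {α,γ,ε,ζ}  = {ε,ζ} ∪ {α,γ,ε}
  {α,β,γ,δ,ε}  = {α,γ,ε} ∪ {α,β,γ,δ}
  {α,β,γ,δ,ζ}  = {β,δ,ζ} ∪ {α,β,γ,δ}
  {β,γ,δ,ε,ζ}  = {β,δ,ζ} ∪ {γ,ε,ζ}
  |family| = 18
Round 3: +7 →
  {α}  = {β,γ,δ,ε,ζ}ᶜ
  {ε}  = {α,β,γ,δ,ζ}ᶜ
  {ζ}  = {α,β,γ,δ,ε}ᶜ
  {β,δ}  = {α,γ,ε,ζ}ᶜ
  {α,ε,ζ}  = {ε,ζ} ∪ {α,ε}
  {α,β,δ,ε}  = {α,ε} ∪ {α,β,δ}
  {α,β,δ,ζ}  = {β,δ,ζ} ∪ {α,β,δ}
  |family| = 25
Round 4: +6 →
  {α,ζ}  = {ζ} ∪ {α}
  {γ,ε}  = {α,β,δ,ζ}ᶜ
  {γ,ζ}  = {α,β,δ,ε}ᶜ
  {α,γ,ζ}  = {ζ} ∪ {α,γ}
  {β,γ,δ}  = {α,ε,ζ}ᶜ
  {β,δ,ε}  = {ε} ∪ {β,δ}
  |family| = 31
Round 5. New:
  {β,γ,δ,ε}  = {α,ζ}ᶜ
  |family| = 32
After Round 6 the family is unchanged; done.

Hence σ(𝒜) has 32 members: { ∅, {α}, {γ}, {ε}, {ζ}, {α,γ}, {α,ε}, {α,ζ}, {β,δ}, {γ,ε}, {γ,ζ}, {ε,ζ}, {α,β,δ}, {α,γ,ε}, {α,γ,ζ}, {α,ε,ζ}, {β,γ,δ}, {β,δ,ε}, {β,δ,ζ}, {γ,ε,ζ}, {α,β,γ,δ}, {α,β,δ,ε}, {α,β,δ,ζ}, {α,γ,ε,ζ}, {β,γ,δ,ε}, {β,γ,δ,ζ}, {β,δ,ε,ζ}, {α,β,γ,δ,ε}, {α,β,γ,δ,ζ}, {α,β,δ,ε,ζ}, {β,γ,δ,ε,ζ}, S }.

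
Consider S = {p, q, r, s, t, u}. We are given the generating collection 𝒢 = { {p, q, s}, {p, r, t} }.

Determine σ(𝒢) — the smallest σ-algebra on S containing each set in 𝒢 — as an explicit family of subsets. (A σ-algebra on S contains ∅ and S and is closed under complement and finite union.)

σ(𝒢) = { ∅, {p}, {u}, {p, u}, {q, s}, {r, t}, {p, q, s}, {p, r, t}, {q, s, u}, {r, t, u}, {p, q, s, u}, {p, r, t, u}, {q, r, s, t}, {p, q, r, s, t}, {q, r, s, t, u}, S }

Derivation:
Seed the family with 𝒢 together with ∅ and S: { ∅, {p, q, s}, {p, r, t}, S }.
Step 1: 3 new —
  {q, s, u}  = ᶜ of {p, r, t}
  {r, t, u}  = ᶜ of {p, q, s}
  {p, q, r, s, t}  = {p, r, t} ∪ {p, q, s}
  [7 total]
Step 2 adds 4:
  {u}  = ᶜ of {p, q, r, s, t}
  {p, q, s, u}  = {q, s, u} ∪ {p, q, s}
  {p, r, t, u}  = {r, t, u} ∪ {p, r, t}
  {q, r, s, t, u}  = {q, s, u} ∪ {r, t, u}
  [11 total]
Step 3: +3 →
  {p}  = ᶜ of {q, r, s, t, u}
  {q, s}  = ᶜ of {p, r, t, u}
  {r, t}  = ᶜ of {p, q, s, u}
  [14 total]
Step 4: +2 →
  {p, u}  = {u} ∪ {p}
  {q, r, s, t}  = {r, t} ∪ {q, s}
  [16 total]
Step 5: already closed under ᶜ and ∪.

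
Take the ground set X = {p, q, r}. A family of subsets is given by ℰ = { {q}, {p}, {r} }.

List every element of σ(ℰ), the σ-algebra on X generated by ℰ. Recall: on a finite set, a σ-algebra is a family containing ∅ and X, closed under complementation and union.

σ(ℰ) = { {}, {p}, {q}, {r}, {p, q}, {p, r}, {q, r}, X }

Check:
Begin from { {}, {p}, {q}, {r}, X } (that is, ℰ plus ∅ and X).
Pass 1: 3 new —
  {p, q}  = X∖{r}
  {p, r}  = X∖{q}
  {q, r}  = X∖{p}
  [8 total]
Pass 2: already closed under ᶜ and ∪.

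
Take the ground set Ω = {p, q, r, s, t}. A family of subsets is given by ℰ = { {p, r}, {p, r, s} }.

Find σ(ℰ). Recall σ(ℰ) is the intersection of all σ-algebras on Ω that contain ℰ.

Answer: σ(ℰ) = { {}, {s}, {p, r}, {q, t}, {p, r, s}, {q, s, t}, {p, q, r, t}, Ω }

Derivation:
Take S₀ = ℰ ∪ {∅, Ω} = { {}, {p, r}, {p, r, s}, Ω }.
Step 1. New:
  {q, t}  = {p, r, s}ᶜ
  {q, s, t}  = {p, r}ᶜ
  — 6 sets.
Step 2. New:
  {p, q, r, t}  = {q, t} ∪ {p, r}
  — 7 sets.
Step 3 adds 1:
  {s}  = {p, q, r, t}ᶜ
  — 8 sets.
Step 4: already closed under ᶜ and ∪.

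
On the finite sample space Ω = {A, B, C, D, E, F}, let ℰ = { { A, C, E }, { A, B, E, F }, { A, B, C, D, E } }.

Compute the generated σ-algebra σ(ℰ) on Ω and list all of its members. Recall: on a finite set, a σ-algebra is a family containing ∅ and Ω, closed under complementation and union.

Begin from { {}, { A, C, E }, { A, B, E, F }, { A, B, C, D, E }, Ω } (that is, ℰ plus ∅ and Ω).
Iteration 1: +4 →
  { F }  = complement { A, B, C, D, E }
  { C, D }  = complement { A, B, E, F }
  { B, D, F }  = complement { A, C, E }
  { A, B, C, E, F }  = { A, C, E } ∪ { A, B, E, F }
Iteration 2 (6 new):
  { D }  = complement { A, B, C, E, F }
  { C, D, F }  = { C, D } ∪ { F }
  { A, C, D, E }  = { C, D } ∪ { A, C, E }
  { A, C, E, F }  = { A, C, E } ∪ { F }
  { B, C, D, F }  = { B, D, F } ∪ { C, D }
  { A, B, D, E, F }  = { B, D, F } ∪ { A, B, E, F }
Iteration 3: 7 new —
  { C }  = complement { A, B, D, E, F }
  { A, E }  = complement { B, C, D, F }
  { B, D }  = complement { A, C, E, F }
  { B, F }  = complement { A, C, D, E }
  { D, F }  = { D } ∪ { F }
  { A, B, E }  = complement { C, D, F }
  { A, C, D, E, F }  = { A, C, E, F } ∪ { C, D }
Iteration 4. New:
  { B }  = complement { A, C, D, E, F }
  { C, F }  = { F } ∪ { C }
  { A, D, E }  = { A, E } ∪ { D }
  { A, E, F }  = { A, E } ∪ { F }
  { B, C, D }  = { C, D } ∪ { B, D }
  { B, C, F }  = { B, F } ∪ { C }
  { A, B, C, E }  = complement { D, F }
  { A, B, D, E }  = { A, E } ∪ { B, D }
  { A, D, E, F }  = { A, E } ∪ { D, F }
Iteration 5 (1 new):
  { B, C }  = complement { A, D, E, F }
Iteration 6: stable.

|σ(ℰ)| = 32.  σ(ℰ) = { {}, { B }, { C }, { D }, { F }, { A, E }, { B, C }, { B, D }, { B, F }, { C, D }, { C, F }, { D, F }, { A, B, E }, { A, C, E }, { A, D, E }, { A, E, F }, { B, C, D }, { B, C, F }, { B, D, F }, { C, D, F }, { A, B, C, E }, { A, B, D, E }, { A, B, E, F }, { A, C, D, E }, { A, C, E, F }, { A, D, E, F }, { B, C, D, F }, { A, B, C, D, E }, { A, B, C, E, F }, { A, B, D, E, F }, { A, C, D, E, F }, Ω }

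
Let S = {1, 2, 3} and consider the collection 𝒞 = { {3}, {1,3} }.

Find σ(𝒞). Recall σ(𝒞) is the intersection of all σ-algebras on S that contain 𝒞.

σ(𝒞) = { ∅, {1}, {2}, {3}, {1,2}, {1,3}, {2,3}, S }

Working:
Start: 𝒞 ∪ {∅, S} = { ∅, {3}, {1,3}, S }.
Step 1 adds 2:
  {2}  = complement {1,3}
  {1,2}  = complement {3}
  — 6 sets.
Step 2. New:
  {2,3}  = {3} ∪ {2}
  — 7 sets.
Step 3. New:
  {1}  = complement {2,3}
  — 8 sets.
Step 4 adds nothing — fixpoint reached.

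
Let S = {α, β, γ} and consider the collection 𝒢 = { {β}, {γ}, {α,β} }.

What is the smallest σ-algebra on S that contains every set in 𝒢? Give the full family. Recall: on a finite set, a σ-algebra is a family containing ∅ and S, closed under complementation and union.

Seed the family with 𝒢 together with ∅ and S: { {}, {β}, {γ}, {α,β}, S }.
Pass 1 adds 2:
  {α,γ}  = S∖{β}
  {β,γ}  = {γ} ∪ {β}
Pass 2: +1 →
  {α}  = S∖{β,γ}
Pass 3: closed — nothing new.

|σ(𝒢)| = 8.  σ(𝒢) = { {}, {α}, {β}, {γ}, {α,β}, {α,γ}, {β,γ}, S }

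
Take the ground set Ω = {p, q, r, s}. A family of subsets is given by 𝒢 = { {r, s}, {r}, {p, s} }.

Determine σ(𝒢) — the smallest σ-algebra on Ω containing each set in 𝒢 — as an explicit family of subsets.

Seed the family with 𝒢 together with ∅ and Ω: { {}, {r}, {p, s}, {r, s}, Ω }.
Pass 1 (4 new):
  {p, q}  = complement {r, s}
  {q, r}  = complement {p, s}
  {p, q, s}  = complement {r}
  {p, r, s}  = {r} ∪ {p, s}
  (now 9)
Pass 2: +3 →
  {q}  = complement {p, r, s}
  {p, q, r}  = {p, q} ∪ {r}
  {q, r, s}  = {r, s} ∪ {q, r}
  (now 12)
Pass 3 adds 2:
  {p}  = complement {q, r, s}
  {s}  = complement {p, q, r}
  (now 14)
Pass 4: +2 →
  {p, r}  = {r} ∪ {p}
  {q, s}  = {s} ∪ {q}
  (now 16)
Pass 5: stable.

|σ(𝒢)| = 16.  σ(𝒢) = { {}, {p}, {q}, {r}, {s}, {p, q}, {p, r}, {p, s}, {q, r}, {q, s}, {r, s}, {p, q, r}, {p, q, s}, {p, r, s}, {q, r, s}, Ω }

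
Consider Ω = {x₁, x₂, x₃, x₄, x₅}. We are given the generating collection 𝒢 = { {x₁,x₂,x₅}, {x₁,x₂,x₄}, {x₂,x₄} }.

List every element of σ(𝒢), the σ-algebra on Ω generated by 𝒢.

σ(𝒢) (32 sets): { {}, {x₁}, {x₂}, {x₃}, {x₄}, {x₅}, {x₁,x₂}, {x₁,x₃}, {x₁,x₄}, {x₁,x₅}, {x₂,x₃}, {x₂,x₄}, {x₂,x₅}, {x₃,x₄}, {x₃,x₅}, {x₄,x₅}, {x₁,x₂,x₃}, {x₁,x₂,x₄}, {x₁,x₂,x₅}, {x₁,x₃,x₄}, {x₁,x₃,x₅}, {x₁,x₄,x₅}, {x₂,x₃,x₄}, {x₂,x₃,x₅}, {x₂,x₄,x₅}, {x₃,x₄,x₅}, {x₁,x₂,x₃,x₄}, {x₁,x₂,x₃,x₅}, {x₁,x₂,x₄,x₅}, {x₁,x₃,x₄,x₅}, {x₂,x₃,x₄,x₅}, Ω }

Check:
Begin from { {}, {x₂,x₄}, {x₁,x₂,x₄}, {x₁,x₂,x₅}, Ω } (that is, 𝒢 plus ∅ and Ω).
Round 1: +4 →
  {x₃,x₄}  = complement {x₁,x₂,x₅}
  {x₃,x₅}  = complement {x₁,x₂,x₄}
  {x₁,x₃,x₅}  = complement {x₂,x₄}
  {x₁,x₂,x₄,x₅}  = {x₁,x₂,x₅} ∪ {x₂,x₄}
  — 9 sets.
Round 2: 7 new —
  {x₃}  = complement {x₁,x₂,x₄,x₅}
  {x₂,x₃,x₄}  = {x₃,x₄} ∪ {x₂,x₄}
  {x₃,x₄,x₅}  = {x₃,x₄} ∪ {x₃,x₅}
  {x₁,x₂,x₃,x₄}  = {x₃,x₄} ∪ {x₁,x₂,x₄}
  {x₁,x₂,x₃,x₅}  = {x₁,x₃,x₅} ∪ {x₁,x₂,x₅}
  {x₁,x₃,x₄,x₅}  = {x₃,x₄} ∪ {x₁,x₃,x₅}
  {x₂,x₃,x₄,x₅}  = {x₃,x₅} ∪ {x₂,x₄}
  — 16 sets.
Round 3. New:
  {x₁}  = complement {x₂,x₃,x₄,x₅}
  {x₂}  = complement {x₁,x₃,x₄,x₅}
  {x₄}  = complement {x₁,x₂,x₃,x₅}
  {x₅}  = complement {x₁,x₂,x₃,x₄}
  {x₁,x₂}  = complement {x₃,x₄,x₅}
  {x₁,x₅}  = complement {x₂,x₃,x₄}
  — 22 sets.
Round 4 adds 10:
  {x₁,x₃}  = {x₃} ∪ {x₁}
  {x₁,x₄}  = {x₄} ∪ {x₁}
  {x₂,x₃}  = {x₂} ∪ {x₃}
  {x₂,x₅}  = {x₂} ∪ {x₅}
  {x₄,x₅}  = {x₅} ∪ {x₄}
  {x₁,x₂,x₃}  = {x₁,x₂} ∪ {x₃}
  {x₁,x₃,x₄}  = {x₃,x₄} ∪ {x₁}
  {x₁,x₄,x₅}  = {x₁,x₅} ∪ {x₄}
  {x₂,x₃,x₅}  = {x₂} ∪ {x₃,x₅}
  {x₂,x₄,x₅}  = {x₅} ∪ {x₂,x₄}
  — 32 sets.
Round 5: no new sets; the family is a σ-algebra.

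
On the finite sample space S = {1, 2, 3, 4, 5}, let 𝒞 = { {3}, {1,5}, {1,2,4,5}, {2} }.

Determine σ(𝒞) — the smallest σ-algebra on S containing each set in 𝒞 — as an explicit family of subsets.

Start: 𝒞 ∪ {∅, S} = { {}, {2}, {3}, {1,5}, {1,2,4,5}, S }.
Round 1: 5 new —
  {2,3}  = {3} ∪ {2}
  {1,2,5}  = {1,5} ∪ {2}
  {1,3,5}  = {3} ∪ {1,5}
  {2,3,4}  = complement {1,5}
  {1,3,4,5}  = complement {2}
  [11 total]
Round 2: +4 →
  {2,4}  = complement {1,3,5}
  {3,4}  = complement {1,2,5}
  {1,4,5}  = complement {2,3}
  {1,2,3,5}  = {1,3,5} ∪ {2}
  [15 total]
Round 3: 1 new —
  {4}  = complement {1,2,3,5}
  [16 total]
Round 4: no new sets; the family is a σ-algebra.

Therefore σ(𝒞) = { {}, {2}, {3}, {4}, {1,5}, {2,3}, {2,4}, {3,4}, {1,2,5}, {1,3,5}, {1,4,5}, {2,3,4}, {1,2,3,5}, {1,2,4,5}, {1,3,4,5}, S } (|σ(𝒞)| = 16).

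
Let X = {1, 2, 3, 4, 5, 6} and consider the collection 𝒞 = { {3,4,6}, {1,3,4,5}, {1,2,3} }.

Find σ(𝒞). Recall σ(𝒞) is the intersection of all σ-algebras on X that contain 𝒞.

σ(𝒞) = { {}, {1}, {2}, {3}, {4}, {5}, {6}, {1,2}, {1,3}, {1,4}, {1,5}, {1,6}, {2,3}, {2,4}, {2,5}, {2,6}, {3,4}, {3,5}, {3,6}, {4,5}, {4,6}, {5,6}, {1,2,3}, {1,2,4}, {1,2,5}, {1,2,6}, {1,3,4}, {1,3,5}, {1,3,6}, {1,4,5}, {1,4,6}, {1,5,6}, {2,3,4}, {2,3,5}, {2,3,6}, {2,4,5}, {2,4,6}, {2,5,6}, {3,4,5}, {3,4,6}, {3,5,6}, {4,5,6}, {1,2,3,4}, {1,2,3,5}, {1,2,3,6}, {1,2,4,5}, {1,2,4,6}, {1,2,5,6}, {1,3,4,5}, {1,3,4,6}, {1,3,5,6}, {1,4,5,6}, {2,3,4,5}, {2,3,4,6}, {2,3,5,6}, {2,4,5,6}, {3,4,5,6}, {1,2,3,4,5}, {1,2,3,4,6}, {1,2,3,5,6}, {1,2,4,5,6}, {1,3,4,5,6}, {2,3,4,5,6}, X }

Check:
Start: 𝒞 ∪ {∅, X} = { {}, {1,2,3}, {3,4,6}, {1,3,4,5}, X }.
Step 1 adds 6:
  {2,6}  = X∖{1,3,4,5}
  {1,2,5}  = X∖{3,4,6}
  {4,5,6}  = X∖{1,2,3}
  {1,2,3,4,5}  = {1,2,3} ∪ {1,3,4,5}
  {1,2,3,4,6}  = {1,2,3} ∪ {3,4,6}
  {1,3,4,5,6}  = {1,3,4,5} ∪ {3,4,6}
  |family| = 11
Step 2 adds 10:
  {2}  = X∖{1,3,4,5,6}
  {5}  = X∖{1,2,3,4,6}
  {6}  = X∖{1,2,3,4,5}
  {1,2,3,5}  = {1,2,3} ∪ {1,2,5}
  {1,2,3,6}  = {1,2,3} ∪ {2,6}
  {1,2,5,6}  = {2,6} ∪ {1,2,5}
  {2,3,4,6}  = {2,6} ∪ {3,4,6}
  {2,4,5,6}  = {2,6} ∪ {4,5,6}
  {3,4,5,6}  = {3,4,6} ∪ {4,5,6}
  {1,2,4,5,6}  = {1,2,5} ∪ {4,5,6}
  |family| = 21
Step 3 (12 new):
  {3}  = X∖{1,2,4,5,6}
  {1,2}  = X∖{3,4,5,6}
  {1,3}  = X∖{2,4,5,6}
  {1,5}  = X∖{2,3,4,6}
  {2,5}  = {2} ∪ {5}
  {3,4}  = X∖{1,2,5,6}
  {4,5}  = X∖{1,2,3,6}
  {4,6}  = X∖{1,2,3,5}
  {5,6}  = {6} ∪ {5}
  {2,5,6}  = {2,6} ∪ {5}
  {1,2,3,5,6}  = {1,2,5,6} ∪ {1,2,3}
  {2,3,4,5,6}  = {2} ∪ {3,4,5,6}
  |family| = 33
Step 4: 26 new —
  {1}  = X∖{2,3,4,5,6}
  {4}  = X∖{1,2,3,5,6}
  {2,3}  = {2} ∪ {3}
  {3,5}  = {5} ∪ {3}
  {3,6}  = {6} ∪ {3}
  {1,2,6}  = {1,2} ∪ {2,6}
  {1,3,4}  = X∖{2,5,6}
  {1,3,5}  = {5} ∪ {1,3}
  {1,3,6}  = {6} ∪ {1,3}
  {1,4,5}  = {4,5} ∪ {1,5}
  {1,5,6}  = {5,6} ∪ {1,5}
  {2,3,4}  = {3,4} ∪ {2}
  {2,3,5}  = {2,5} ∪ {3}
  {2,3,6}  = {2,6} ∪ {3}
  {2,4,5}  = {2,5} ∪ {4,5}
  {2,4,6}  = {2} ∪ {4,6}
  {3,4,5}  = {3,4} ∪ {5}
  {3,5,6}  = {5,6} ∪ {3}
  {1,2,3,4}  = X∖{5,6}
  {1,2,4,5}  = {1,2} ∪ {4,5}
  {1,2,4,6}  = {1,2} ∪ {4,6}
  {1,3,4,6}  = X∖{2,5}
  {1,3,5,6}  = {5,6} ∪ {1,3}
  {1,4,5,6}  = {1,5} ∪ {4,6}
  {2,3,4,5}  = {2,5} ∪ {3,4}
  {2,3,5,6}  = {2,5,6} ∪ {3}
  |family| = 59
Step 5: +5 →
  {1,4}  = X∖{2,3,5,6}
  {1,6}  = X∖{2,3,4,5}
  {2,4}  = X∖{1,3,5,6}
  {1,2,4}  = X∖{3,5,6}
  {1,4,6}  = X∖{2,3,5}
  |family| = 64
Step 6: stable.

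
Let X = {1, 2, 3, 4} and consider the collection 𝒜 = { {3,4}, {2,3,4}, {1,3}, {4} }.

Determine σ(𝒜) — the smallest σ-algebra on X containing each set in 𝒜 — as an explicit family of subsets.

Begin from { {}, {4}, {1,3}, {3,4}, {2,3,4}, X } (that is, 𝒜 plus ∅ and X).
Iteration 1 (5 new):
  {1}  = {2,3,4}ᶜ
  {1,2}  = {3,4}ᶜ
  {2,4}  = {1,3}ᶜ
  {1,2,3}  = {4}ᶜ
  {1,3,4}  = {3,4} ∪ {1,3}
Iteration 2: +3 →
  {2}  = {1,3,4}ᶜ
  {1,4}  = {4} ∪ {1}
  {1,2,4}  = {1,2} ∪ {4}
Iteration 3 (2 new):
  {3}  = {1,2,4}ᶜ
  {2,3}  = {1,4}ᶜ
Iteration 4: already closed under ᶜ and ∪.

|σ(𝒜)| = 16.  σ(𝒜) = { {}, {1}, {2}, {3}, {4}, {1,2}, {1,3}, {1,4}, {2,3}, {2,4}, {3,4}, {1,2,3}, {1,2,4}, {1,3,4}, {2,3,4}, X }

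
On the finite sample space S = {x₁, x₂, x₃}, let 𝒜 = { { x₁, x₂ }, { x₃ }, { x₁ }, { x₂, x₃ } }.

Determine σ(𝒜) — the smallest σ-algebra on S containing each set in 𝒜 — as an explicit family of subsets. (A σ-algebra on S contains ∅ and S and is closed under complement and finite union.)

|σ(𝒜)| = 8.  σ(𝒜) = { {  }, { x₁ }, { x₂ }, { x₃ }, { x₁, x₂ }, { x₁, x₃ }, { x₂, x₃ }, S }

Trace:
Start: 𝒜 ∪ {∅, S} = { {  }, { x₁ }, { x₃ }, { x₁, x₂ }, { x₂, x₃ }, S }.
Pass 1. New:
  { x₁, x₃ }  = { x₃ } ∪ { x₁ }
  — 7 sets.
Pass 2 adds 1:
  { x₂ }  = ᶜ of { x₁, x₃ }
  — 8 sets.
After Pass 3 the family is unchanged; done.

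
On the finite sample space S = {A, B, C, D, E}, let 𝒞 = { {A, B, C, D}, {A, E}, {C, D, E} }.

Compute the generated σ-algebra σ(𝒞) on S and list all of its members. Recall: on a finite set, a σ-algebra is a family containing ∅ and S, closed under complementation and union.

|σ(𝒞)| = 16.  σ(𝒞) = { ∅, {A}, {B}, {E}, {A, B}, {A, E}, {B, E}, {C, D}, {A, B, E}, {A, C, D}, {B, C, D}, {C, D, E}, {A, B, C, D}, {A, C, D, E}, {B, C, D, E}, S }

Working:
Start: 𝒞 ∪ {∅, S} = { ∅, {A, E}, {C, D, E}, {A, B, C, D}, S }.
Pass 1: +4 →
  {E}  = S∖{A, B, C, D}
  {A, B}  = S∖{C, D, E}
  {B, C, D}  = S∖{A, E}
  {A, C, D, E}  = {C, D, E} ∪ {A, E}
  (now 9)
Pass 2: 3 new —
  {B}  = S∖{A, C, D, E}
  {A, B, E}  = {A, B} ∪ {E}
  {B, C, D, E}  = {C, D, E} ∪ {B, C, D}
  (now 12)
Pass 3. New:
  {A}  = S∖{B, C, D, E}
  {B, E}  = {B} ∪ {E}
  {C, D}  = S∖{A, B, E}
  (now 15)
Pass 4: 1 new —
  {A, C, D}  = S∖{B, E}
  (now 16)
Pass 5: already closed under ᶜ and ∪.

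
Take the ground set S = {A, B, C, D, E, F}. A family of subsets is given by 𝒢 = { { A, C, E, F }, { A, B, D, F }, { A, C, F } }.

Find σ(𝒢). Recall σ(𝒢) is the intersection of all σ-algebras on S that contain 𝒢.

Take S₀ = 𝒢 ∪ {∅, S} = { {  }, { A, C, F }, { A, B, D, F }, { A, C, E, F }, S }.
Iteration 1 (4 new):
  { B, D }  = ᶜ of { A, C, E, F }
  { C, E }  = ᶜ of { A, B, D, F }
  { B, D, E }  = ᶜ of { A, C, F }
  { A, B, C, D, F }  = { A, B, D, F } ∪ { A, C, F }
  [9 total]
Iteration 2. New:
  { E }  = ᶜ of { A, B, C, D, F }
  { B, C, D, E }  = { C, E } ∪ { B, D }
  { A, B, D, E, F }  = { A, B, D, F } ∪ { B, D, E }
  [12 total]
Iteration 3 adds 2:
  { C }  = ᶜ of { A, B, D, E, F }
  { A, F }  = ᶜ of { B, C, D, E }
  [14 total]
Iteration 4 adds 2:
  { A, E, F }  = { A, F } ∪ { E }
  { B, C, D }  = { C } ∪ { B, D }
  [16 total]
After Iteration 5 the family is unchanged; done.

|σ(𝒢)| = 16.  σ(𝒢) = { {  }, { C }, { E }, { A, F }, { B, D }, { C, E }, { A, C, F }, { A, E, F }, { B, C, D }, { B, D, E }, { A, B, D, F }, { A, C, E, F }, { B, C, D, E }, { A, B, C, D, F }, { A, B, D, E, F }, S }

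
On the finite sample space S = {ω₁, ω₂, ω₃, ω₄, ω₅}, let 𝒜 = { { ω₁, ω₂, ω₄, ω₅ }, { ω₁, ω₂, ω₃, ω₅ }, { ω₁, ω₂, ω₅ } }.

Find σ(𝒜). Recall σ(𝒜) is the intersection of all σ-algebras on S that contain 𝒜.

Begin from { {  }, { ω₁, ω₂, ω₅ }, { ω₁, ω₂, ω₃, ω₅ }, { ω₁, ω₂, ω₄, ω₅ }, S } (that is, 𝒜 plus ∅ and S).
Step 1. New:
  { ω₃ }  = { ω₁, ω₂, ω₄, ω₅ }ᶜ
  { ω₄ }  = { ω₁, ω₂, ω₃, ω₅ }ᶜ
  { ω₃, ω₄ }  = { ω₁, ω₂, ω₅ }ᶜ
  |family| = 8
Step 2: stable.

σ(𝒜) = { {  }, { ω₃ }, { ω₄ }, { ω₃, ω₄ }, { ω₁, ω₂, ω₅ }, { ω₁, ω₂, ω₃, ω₅ }, { ω₁, ω₂, ω₄, ω₅ }, S }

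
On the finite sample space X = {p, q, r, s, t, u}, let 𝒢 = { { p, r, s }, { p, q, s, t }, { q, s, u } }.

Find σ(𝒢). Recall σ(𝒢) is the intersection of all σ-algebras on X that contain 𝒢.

|σ(𝒢)| = 64.  σ(𝒢) = { {  }, { p }, { q }, { r }, { s }, { t }, { u }, { p, q }, { p, r }, { p, s }, { p, t }, { p, u }, { q, r }, { q, s }, { q, t }, { q, u }, { r, s }, { r, t }, { r, u }, { s, t }, { s, u }, { t, u }, { p, q, r }, { p, q, s }, { p, q, t }, { p, q, u }, { p, r, s }, { p, r, t }, { p, r, u }, { p, s, t }, { p, s, u }, { p, t, u }, { q, r, s }, { q, r, t }, { q, r, u }, { q, s, t }, { q, s, u }, { q, t, u }, { r, s, t }, { r, s, u }, { r, t, u }, { s, t, u }, { p, q, r, s }, { p, q, r, t }, { p, q, r, u }, { p, q, s, t }, { p, q, s, u }, { p, q, t, u }, { p, r, s, t }, { p, r, s, u }, { p, r, t, u }, { p, s, t, u }, { q, r, s, t }, { q, r, s, u }, { q, r, t, u }, { q, s, t, u }, { r, s, t, u }, { p, q, r, s, t }, { p, q, r, s, u }, { p, q, r, t, u }, { p, q, s, t, u }, { p, r, s, t, u }, { q, r, s, t, u }, X }

Working:
Begin from { {  }, { p, r, s }, { q, s, u }, { p, q, s, t }, X } (that is, 𝒢 plus ∅ and X).
Iteration 1 adds 6:
  { r, u }  = complement { p, q, s, t }
  { p, r, t }  = complement { q, s, u }
  { q, t, u }  = complement { p, r, s }
  { p, q, r, s, t }  = { p, r, s } ∪ { p, q, s, t }
  { p, q, r, s, u }  = { q, s, u } ∪ { p, r, s }
  { p, q, s, t, u }  = { q, s, u } ∪ { p, q, s, t }
  (now 11)
Iteration 2 (10 new):
  { r }  = complement { p, q, s, t, u }
  { t }  = complement { p, q, r, s, u }
  { u }  = complement { p, q, r, s, t }
  { p, r, s, t }  = { p, r, t } ∪ { p, r, s }
  { p, r, s, u }  = { p, r, s } ∪ { r, u }
  { p, r, t, u }  = { p, r, t } ∪ { r, u }
  { q, r, s, u }  = { q, s, u } ∪ { r, u }
  { q, r, t, u }  = { q, t, u } ∪ { r, u }
  { q, s, t, u }  = { q, s, u } ∪ { q, t, u }
  { p, q, r, t, u }  = { p, r, t } ∪ { q, t, u }
  (now 21)
Iteration 3. New:
  { s }  = complement { p, q, r, t, u }
  { p, r }  = complement { q, s, t, u }
  { p, s }  = complement { q, r, t, u }
  { p, t }  = complement { q, r, s, u }
  { q, s }  = complement { p, r, t, u }
  { q, t }  = complement { p, r, s, u }
  { q, u }  = complement { p, r, s, t }
  { r, t }  = { t } ∪ { r }
  { t, u }  = { u } ∪ { t }
  { r, t, u }  = { t } ∪ { r, u }
  { p, r, s, t, u }  = { p, r, t } ∪ { p, r, s, u }
  { q, r, s, t, u }  = { q, s, u } ∪ { q, r, t, u }
  (now 33)
Iteration 4: 26 new —
  { p }  = complement { q, r, s, t, u }
  { q }  = complement { p, r, s, t, u }
  { r, s }  = { r } ∪ { s }
  { s, t }  = { t } ∪ { s }
  { s, u }  = { u } ∪ { s }
  { p, q, s }  = complement { r, t, u }
  { p, q, t }  = { q, t } ∪ { p, t }
  { p, r, u }  = { u } ∪ { p, r }
  { p, s, t }  = { t } ∪ { p, s }
  { p, s, u }  = { u } ∪ { p, s }
  { p, t, u }  = { t, u } ∪ { p, t }
  { q, r, s }  = { r } ∪ { q, s }
  { q, r, t }  = { q, t } ∪ { r }
  { q, r, u }  = { q, u } ∪ { r }
  { q, s, t }  = { q, t } ∪ { s }
  { r, s, t }  = { s } ∪ { r, t }
  { r, s, u }  = { r, u } ∪ { s }
  { s, t, u }  = { t, u } ∪ { s }
  { p, q, r, s }  = complement { t, u }
  { p, q, r, t }  = { q, t } ∪ { p, r, t }
  { p, q, r, u }  = { q, u } ∪ { p, r }
  { p, q, s, u }  = complement { r, t }
  { p, q, t, u }  = { q, t, u } ∪ { p, t }
  { p, s, t, u }  = { t, u } ∪ { p, s }
  { q, r, s, t }  = { r, t } ∪ { q, s }
  { r, s, t, u }  = { s } ∪ { r, t, u }
  (now 59)
Iteration 5. New:
  { p, q }  = complement { r, s, t, u }
  { p, u }  = complement { q, r, s, t }
  { q, r }  = complement { p, s, t, u }
  { p, q, r }  = complement { s, t, u }
  { p, q, u }  = complement { r, s, t }
  (now 64)
Iteration 6: stable.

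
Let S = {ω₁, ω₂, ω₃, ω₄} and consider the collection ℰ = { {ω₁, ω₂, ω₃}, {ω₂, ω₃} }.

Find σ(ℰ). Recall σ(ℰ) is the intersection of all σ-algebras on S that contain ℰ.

Take S₀ = ℰ ∪ {∅, S} = { {}, {ω₂, ω₃}, {ω₁, ω₂, ω₃}, S }.
Iteration 1: +2 →
  {ω₄}  = complement {ω₁, ω₂, ω₃}
  {ω₁, ω₄}  = complement {ω₂, ω₃}
  (now 6)
Iteration 2: +1 →
  {ω₂, ω₃, ω₄}  = {ω₂, ω₃} ∪ {ω₄}
  (now 7)
Iteration 3 adds 1:
  {ω₁}  = complement {ω₂, ω₃, ω₄}
  (now 8)
Iteration 4: already closed under ᶜ and ∪.

σ(ℰ) = { {}, {ω₁}, {ω₄}, {ω₁, ω₄}, {ω₂, ω₃}, {ω₁, ω₂, ω₃}, {ω₂, ω₃, ω₄}, S }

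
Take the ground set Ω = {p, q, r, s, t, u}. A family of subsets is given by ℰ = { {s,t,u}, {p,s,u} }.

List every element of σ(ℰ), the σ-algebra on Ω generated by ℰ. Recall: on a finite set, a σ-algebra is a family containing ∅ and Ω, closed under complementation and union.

Seed the family with ℰ together with ∅ and Ω: { ∅, {p,s,u}, {s,t,u}, Ω }.
Pass 1: 3 new —
  {p,q,r}  = ᶜ of {s,t,u}
  {q,r,t}  = ᶜ of {p,s,u}
  {p,s,t,u}  = {p,s,u} ∪ {s,t,u}
  |family| = 7
Pass 2: 4 new —
  {q,r}  = ᶜ of {p,s,t,u}
  {p,q,r,t}  = {q,r,t} ∪ {p,q,r}
  {p,q,r,s,u}  = {p,q,r} ∪ {p,s,u}
  {q,r,s,t,u}  = {q,r,t} ∪ {s,t,u}
  |family| = 11
Pass 3. New:
  {p}  = ᶜ of {q,r,s,t,u}
  {t}  = ᶜ of {p,q,r,s,u}
  {s,u}  = ᶜ of {p,q,r,t}
  |family| = 14
Pass 4. New:
  {p,t}  = {t} ∪ {p}
  {q,r,s,u}  = {q,r} ∪ {s,u}
  |family| = 16
Pass 5: no new sets; the family is a σ-algebra.

Hence σ(ℰ) has 16 members: { ∅, {p}, {t}, {p,t}, {q,r}, {s,u}, {p,q,r}, {p,s,u}, {q,r,t}, {s,t,u}, {p,q,r,t}, {p,s,t,u}, {q,r,s,u}, {p,q,r,s,u}, {q,r,s,t,u}, Ω }.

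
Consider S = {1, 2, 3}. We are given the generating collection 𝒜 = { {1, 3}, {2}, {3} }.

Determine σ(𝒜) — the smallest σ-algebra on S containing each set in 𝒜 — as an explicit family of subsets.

Initial family (5 sets): { {}, {2}, {3}, {1, 3}, S }.
Pass 1: 2 new —
  {1, 2}  = {3}ᶜ
  {2, 3}  = {3} ∪ {2}
  |family| = 7
Pass 2: 1 new —
  {1}  = {2, 3}ᶜ
  |family| = 8
Pass 3: stable.

Therefore σ(𝒜) = { {}, {1}, {2}, {3}, {1, 2}, {1, 3}, {2, 3}, S } (|σ(𝒜)| = 8).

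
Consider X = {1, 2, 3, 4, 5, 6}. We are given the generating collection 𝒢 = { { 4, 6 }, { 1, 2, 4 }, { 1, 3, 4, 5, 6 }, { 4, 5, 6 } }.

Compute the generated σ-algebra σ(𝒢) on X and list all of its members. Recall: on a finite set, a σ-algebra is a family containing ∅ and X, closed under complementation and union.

|σ(𝒢)| = 64.  σ(𝒢) = { ∅, { 1 }, { 2 }, { 3 }, { 4 }, { 5 }, { 6 }, { 1, 2 }, { 1, 3 }, { 1, 4 }, { 1, 5 }, { 1, 6 }, { 2, 3 }, { 2, 4 }, { 2, 5 }, { 2, 6 }, { 3, 4 }, { 3, 5 }, { 3, 6 }, { 4, 5 }, { 4, 6 }, { 5, 6 }, { 1, 2, 3 }, { 1, 2, 4 }, { 1, 2, 5 }, { 1, 2, 6 }, { 1, 3, 4 }, { 1, 3, 5 }, { 1, 3, 6 }, { 1, 4, 5 }, { 1, 4, 6 }, { 1, 5, 6 }, { 2, 3, 4 }, { 2, 3, 5 }, { 2, 3, 6 }, { 2, 4, 5 }, { 2, 4, 6 }, { 2, 5, 6 }, { 3, 4, 5 }, { 3, 4, 6 }, { 3, 5, 6 }, { 4, 5, 6 }, { 1, 2, 3, 4 }, { 1, 2, 3, 5 }, { 1, 2, 3, 6 }, { 1, 2, 4, 5 }, { 1, 2, 4, 6 }, { 1, 2, 5, 6 }, { 1, 3, 4, 5 }, { 1, 3, 4, 6 }, { 1, 3, 5, 6 }, { 1, 4, 5, 6 }, { 2, 3, 4, 5 }, { 2, 3, 4, 6 }, { 2, 3, 5, 6 }, { 2, 4, 5, 6 }, { 3, 4, 5, 6 }, { 1, 2, 3, 4, 5 }, { 1, 2, 3, 4, 6 }, { 1, 2, 3, 5, 6 }, { 1, 2, 4, 5, 6 }, { 1, 3, 4, 5, 6 }, { 2, 3, 4, 5, 6 }, X }

Working:
Begin from { ∅, { 4, 6 }, { 1, 2, 4 }, { 4, 5, 6 }, { 1, 3, 4, 5, 6 }, X } (that is, 𝒢 plus ∅ and X).
Round 1: +6 →
  { 2 }  = complement { 1, 3, 4, 5, 6 }
  { 1, 2, 3 }  = complement { 4, 5, 6 }
  { 3, 5, 6 }  = complement { 1, 2, 4 }
  { 1, 2, 3, 5 }  = complement { 4, 6 }
  { 1, 2, 4, 6 }  = { 4, 6 } ∪ { 1, 2, 4 }
  { 1, 2, 4, 5, 6 }  = { 4, 5, 6 } ∪ { 1, 2, 4 }
  (now 12)
Round 2 (10 new):
  { 3 }  = complement { 1, 2, 4, 5, 6 }
  { 3, 5 }  = complement { 1, 2, 4, 6 }
  { 2, 4, 6 }  = { 2 } ∪ { 4, 6 }
  { 1, 2, 3, 4 }  = { 1, 2, 3 } ∪ { 1, 2, 4 }
  { 2, 3, 5, 6 }  = { 2 } ∪ { 3, 5, 6 }
  { 2, 4, 5, 6 }  = { 2 } ∪ { 4, 5, 6 }
  { 3, 4, 5, 6 }  = { 3, 5, 6 } ∪ { 4, 6 }
  { 1, 2, 3, 4, 5 }  = { 1, 2, 4 } ∪ { 1, 2, 3, 5 }
  { 1, 2, 3, 4, 6 }  = { 1, 2, 3 } ∪ { 1, 2, 4, 6 }
  { 1, 2, 3, 5, 6 }  = { 1, 2, 3 } ∪ { 3, 5, 6 }
  (now 22)
Round 3: +13 →
  { 4 }  = complement { 1, 2, 3, 5, 6 }
  { 5 }  = complement { 1, 2, 3, 4, 6 }
  { 6 }  = complement { 1, 2, 3, 4, 5 }
  { 1, 2 }  = complement { 3, 4, 5, 6 }
  { 1, 3 }  = complement { 2, 4, 5, 6 }
  { 1, 4 }  = complement { 2, 3, 5, 6 }
  { 2, 3 }  = { 2 } ∪ { 3 }
  { 5, 6 }  = complement { 1, 2, 3, 4 }
  { 1, 3, 5 }  = complement { 2, 4, 6 }
  { 2, 3, 5 }  = { 2 } ∪ { 3, 5 }
  { 3, 4, 6 }  = { 4, 6 } ∪ { 3 }
  { 2, 3, 4, 6 }  = { 2, 4, 6 } ∪ { 3 }
  { 2, 3, 4, 5, 6 }  = { 2, 4, 6 } ∪ { 3, 5 }
  (now 35)
Round 4: 26 new —
  { 1 }  = complement { 2, 3, 4, 5, 6 }
  { 1, 5 }  = complement { 2, 3, 4, 6 }
  { 2, 4 }  = { 2 } ∪ { 4 }
  { 2, 5 }  = { 2 } ∪ { 5 }
  { 2, 6 }  = { 2 } ∪ { 6 }
  { 3, 4 }  = { 3 } ∪ { 4 }
  { 3, 6 }  = { 6 } ∪ { 3 }
  { 4, 5 }  = { 5 } ∪ { 4 }
  { 1, 2, 5 }  = complement { 3, 4, 6 }
  { 1, 2, 6 }  = { 1, 2 } ∪ { 6 }
  { 1, 3, 4 }  = { 3 } ∪ { 1, 4 }
  { 1, 3, 6 }  = { 6 } ∪ { 1, 3 }
  { 1, 4, 5 }  = { 5 } ∪ { 1, 4 }
  { 1, 4, 6 }  = complement { 2, 3, 5 }
  { 2, 3, 4 }  = { 2, 3 } ∪ { 4 }
  { 2, 3, 6 }  = { 6 } ∪ { 2, 3 }
  { 2, 5, 6 }  = { 5, 6 } ∪ { 2 }
  { 3, 4, 5 }  = { 4 } ∪ { 3, 5 }
  { 1, 2, 3, 6 }  = { 1, 2, 3 } ∪ { 6 }
  { 1, 2, 4, 5 }  = { 1, 2, 4 } ∪ { 5 }
  { 1, 2, 5, 6 }  = { 5, 6 } ∪ { 1, 2 }
  { 1, 3, 4, 5 }  = { 1, 3, 5 } ∪ { 1, 4 }
  { 1, 3, 4, 6 }  = { 1, 4 } ∪ { 3, 4, 6 }
  { 1, 3, 5, 6 }  = { 5, 6 } ∪ { 1, 3, 5 }
  { 1, 4, 5, 6 }  = complement { 2, 3 }
  { 2, 3, 4, 5 }  = { 2, 3, 5 } ∪ { 4 }
  (now 61)
Round 5: 3 new —
  { 1, 6 }  = complement { 2, 3, 4, 5 }
  { 1, 5, 6 }  = complement { 2, 3, 4 }
  { 2, 4, 5 }  = complement { 1, 3, 6 }
  (now 64)
Round 6: closed — nothing new.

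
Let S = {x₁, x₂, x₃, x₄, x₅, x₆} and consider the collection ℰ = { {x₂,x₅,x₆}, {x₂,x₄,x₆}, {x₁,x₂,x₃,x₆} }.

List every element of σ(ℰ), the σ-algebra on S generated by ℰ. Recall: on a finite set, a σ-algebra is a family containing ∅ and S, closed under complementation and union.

Seed the family with ℰ together with ∅ and S: { ∅, {x₂,x₄,x₆}, {x₂,x₅,x₆}, {x₁,x₂,x₃,x₆}, S }.
Iteration 1: 6 new —
  {x₄,x₅}  = {x₁,x₂,x₃,x₆}ᶜ
  {x₁,x₃,x₄}  = {x₂,x₅,x₆}ᶜ
  {x₁,x₃,x₅}  = {x₂,x₄,x₆}ᶜ
  {x₂,x₄,x₅,x₆}  = {x₂,x₄,x₆} ∪ {x₂,x₅,x₆}
  {x₁,x₂,x₃,x₄,x₆}  = {x₂,x₄,x₆} ∪ {x₁,x₂,x₃,x₆}
  {x₁,x₂,x₃,x₅,x₆}  = {x₂,x₅,x₆} ∪ {x₁,x₂,x₃,x₆}
  |family| = 11
Iteration 2: 4 new —
  {x₄}  = {x₁,x₂,x₃,x₅,x₆}ᶜ
  {x₅}  = {x₁,x₂,x₃,x₄,x₆}ᶜ
  {x₁,x₃}  = {x₂,x₄,x₅,x₆}ᶜ
  {x₁,x₃,x₄,x₅}  = {x₁,x₃,x₅} ∪ {x₄,x₅}
  |family| = 15
Iteration 3 (1 new):
  {x₂,x₆}  = {x₁,x₃,x₄,x₅}ᶜ
  |family| = 16
Iteration 4: already closed under ᶜ and ∪.

|σ(ℰ)| = 16.  σ(ℰ) = { ∅, {x₄}, {x₅}, {x₁,x₃}, {x₂,x₆}, {x₄,x₅}, {x₁,x₃,x₄}, {x₁,x₃,x₅}, {x₂,x₄,x₆}, {x₂,x₅,x₆}, {x₁,x₂,x₃,x₆}, {x₁,x₃,x₄,x₅}, {x₂,x₄,x₅,x₆}, {x₁,x₂,x₃,x₄,x₆}, {x₁,x₂,x₃,x₅,x₆}, S }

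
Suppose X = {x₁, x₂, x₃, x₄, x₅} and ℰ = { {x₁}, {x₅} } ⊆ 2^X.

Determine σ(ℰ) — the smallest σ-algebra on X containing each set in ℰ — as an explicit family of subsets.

Answer: σ(ℰ) = { {}, {x₁}, {x₅}, {x₁,x₅}, {x₂,x₃,x₄}, {x₁,x₂,x₃,x₄}, {x₂,x₃,x₄,x₅}, X }

Check:
Initial family (4 sets): { {}, {x₁}, {x₅}, X }.
Step 1: +3 →
  {x₁,x₅}  = {x₁} ∪ {x₅}
  {x₁,x₂,x₃,x₄}  = complement {x₅}
  {x₂,x₃,x₄,x₅}  = complement {x₁}
  |family| = 7
Step 2 (1 new):
  {x₂,x₃,x₄}  = complement {x₁,x₅}
  |family| = 8
Step 3 adds nothing — fixpoint reached.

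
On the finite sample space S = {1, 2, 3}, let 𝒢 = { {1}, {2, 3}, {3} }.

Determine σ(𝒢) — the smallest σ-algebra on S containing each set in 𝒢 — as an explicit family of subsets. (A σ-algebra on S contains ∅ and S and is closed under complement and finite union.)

Seed the family with 𝒢 together with ∅ and S: { {}, {1}, {3}, {2, 3}, S }.
Iteration 1. New:
  {1, 2}  = S∖{3}
  {1, 3}  = {3} ∪ {1}
  — 7 sets.
Iteration 2: +1 →
  {2}  = S∖{1, 3}
  — 8 sets.
After Iteration 3 the family is unchanged; done.

Hence σ(𝒢) has 8 members: { {}, {1}, {2}, {3}, {1, 2}, {1, 3}, {2, 3}, S }.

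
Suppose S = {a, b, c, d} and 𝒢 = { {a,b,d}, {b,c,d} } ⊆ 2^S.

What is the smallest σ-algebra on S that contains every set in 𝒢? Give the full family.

Begin from { {}, {a,b,d}, {b,c,d}, S } (that is, 𝒢 plus ∅ and S).
Round 1: 2 new —
  {a}  = {b,c,d}ᶜ
  {c}  = {a,b,d}ᶜ
  |family| = 6
Round 2 adds 1:
  {a,c}  = {c} ∪ {a}
  |family| = 7
Round 3 (1 new):
  {b,d}  = {a,c}ᶜ
  |family| = 8
Round 4: already closed under ᶜ and ∪.

Hence σ(𝒢) has 8 members: { {}, {a}, {c}, {a,c}, {b,d}, {a,b,d}, {b,c,d}, S }.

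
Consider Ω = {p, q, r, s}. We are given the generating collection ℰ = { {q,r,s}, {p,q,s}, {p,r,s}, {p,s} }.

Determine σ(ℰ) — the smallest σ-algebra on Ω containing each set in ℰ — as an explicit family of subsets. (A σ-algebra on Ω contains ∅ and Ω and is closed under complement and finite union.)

Take S₀ = ℰ ∪ {∅, Ω} = { ∅, {p,s}, {p,q,s}, {p,r,s}, {q,r,s}, Ω }.
Step 1 adds 4:
  {p}  = ᶜ of {q,r,s}
  {q}  = ᶜ of {p,r,s}
  {r}  = ᶜ of {p,q,s}
  {q,r}  = ᶜ of {p,s}
  |family| = 10
Step 2 adds 3:
  {p,q}  = {q} ∪ {p}
  {p,r}  = {r} ∪ {p}
  {p,q,r}  = {q,r} ∪ {p}
  |family| = 13
Step 3: 3 new —
  {s}  = ᶜ of {p,q,r}
  {q,s}  = ᶜ of {p,r}
  {r,s}  = ᶜ of {p,q}
  |family| = 16
Step 4: stable.

Therefore σ(ℰ) = { ∅, {p}, {q}, {r}, {s}, {p,q}, {p,r}, {p,s}, {q,r}, {q,s}, {r,s}, {p,q,r}, {p,q,s}, {p,r,s}, {q,r,s}, Ω } (|σ(ℰ)| = 16).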